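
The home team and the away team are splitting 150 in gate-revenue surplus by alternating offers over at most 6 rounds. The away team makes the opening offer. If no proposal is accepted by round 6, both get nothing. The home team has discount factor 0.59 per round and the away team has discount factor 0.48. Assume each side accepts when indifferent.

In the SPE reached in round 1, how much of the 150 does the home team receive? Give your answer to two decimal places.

66.15

Round 6 (the home team proposes): rejection yields 0 for the away team; the home team offers 0 and keeps 150.
Round 5 (the away team proposes): the home team can get 150 next round, worth 0.59 × 150 = 88.5 now. The away team offers 88.5 and keeps 150 − 88.5 = 61.5.
Round 4 (the home team proposes): the away team can get 61.5 next round, worth 0.48 × 61.5 = 29.52 now; the home team offers that and keeps 120.48.
Round 3 (the away team proposes): the home team can get 120.48 next round, worth 0.59 × 120.48 = 71.0832 now, so the away team offers 71.0832, keeping 78.9168.
Round 2 (the home team proposes): the away team can get 78.9168 next round, worth 0.48 × 78.9168 = 37.880064 now; the home team offers that and keeps 112.119936.
Round 1 (the away team proposes): the home team can get 112.119936 next round, worth 0.59 × 112.119936 = 66.15076224 now, so the away team offers 66.15076224, keeping 83.84923776.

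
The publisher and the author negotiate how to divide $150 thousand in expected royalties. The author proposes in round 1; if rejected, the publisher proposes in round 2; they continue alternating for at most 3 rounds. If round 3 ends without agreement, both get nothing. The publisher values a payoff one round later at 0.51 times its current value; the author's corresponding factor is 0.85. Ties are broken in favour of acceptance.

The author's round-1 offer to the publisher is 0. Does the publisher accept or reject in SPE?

Reject

Round 3 (the author proposes): the publisher will accept anything ≥ 0, so the author offers 0 and keeps 150.
Round 2 (the publisher proposes): the author can get 150 next round, worth 0.85 × 150 = 127.5 now. The publisher offers 127.5 and keeps 150 − 127.5 = 22.5.
So by rejecting in round 1, the publisher gets 22.5 next round, worth 0.51 × 22.5 = 11.475 now.
Offer 0 < 11.475, so the publisher rejects.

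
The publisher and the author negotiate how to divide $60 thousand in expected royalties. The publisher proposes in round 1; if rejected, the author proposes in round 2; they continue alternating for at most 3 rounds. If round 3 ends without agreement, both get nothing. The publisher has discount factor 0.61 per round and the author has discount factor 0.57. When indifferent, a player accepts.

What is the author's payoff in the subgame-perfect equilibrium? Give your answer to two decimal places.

Round 3 (the publisher proposes): the author will accept anything ≥ 0, so the publisher offers 0 and keeps 60.
Round 2 (the author proposes): the publisher can get 60 next round, worth 0.61 × 60 = 36.6 now, so the author offers 36.6, keeping 23.4.
Round 1 (the publisher proposes): the author can get 23.4 next round, worth 0.57 × 23.4 = 13.338 now, so the publisher offers 13.338, keeping 46.662.

13.34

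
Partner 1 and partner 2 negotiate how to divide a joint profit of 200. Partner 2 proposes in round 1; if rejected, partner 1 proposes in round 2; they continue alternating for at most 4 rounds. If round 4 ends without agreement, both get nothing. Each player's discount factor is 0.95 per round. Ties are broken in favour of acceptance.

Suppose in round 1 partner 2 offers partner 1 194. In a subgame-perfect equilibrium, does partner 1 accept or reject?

Accept

Round 4 (partner 1 proposes): partner 2 will accept anything ≥ 0, so partner 1 offers 0 and keeps 200.
Round 3 (partner 2 proposes): partner 1 can get 200 next round, worth 0.95 × 200 = 190 now. Partner 2 offers 190 and keeps 200 − 190 = 10.
Round 2 (partner 1 proposes): partner 2 can get 10 next round, worth 0.95 × 10 = 9.5 now, so partner 1 offers 9.5, keeping 190.5.
So by rejecting in round 1, partner 1 gets 190.5 next round, worth 0.95 × 190.5 = 180.975 now.
Offer 194 ≥ 180.975, so partner 1 accepts.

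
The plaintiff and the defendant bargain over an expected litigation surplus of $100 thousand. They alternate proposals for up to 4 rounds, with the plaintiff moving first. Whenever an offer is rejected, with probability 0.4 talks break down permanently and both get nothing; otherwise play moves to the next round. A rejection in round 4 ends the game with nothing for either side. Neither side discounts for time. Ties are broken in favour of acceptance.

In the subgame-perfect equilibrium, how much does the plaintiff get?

54.4

Round 4 (the defendant proposes): the plaintiff will accept anything ≥ 0, so the defendant offers 0 and keeps 100.
Round 3 (the plaintiff proposes): rejecting gives the defendant an expected 0.6 × 100 = 60, so the plaintiff offers 60, keeping 40.
Round 2 (the defendant proposes): rejecting gives the plaintiff an expected 0.6 × 40 = 24, so the defendant offers 24, keeping 76.
Round 1 (the plaintiff proposes): rejecting gives the defendant an expected 0.6 × 76 = 45.6, so the plaintiff offers 45.6, keeping 54.4.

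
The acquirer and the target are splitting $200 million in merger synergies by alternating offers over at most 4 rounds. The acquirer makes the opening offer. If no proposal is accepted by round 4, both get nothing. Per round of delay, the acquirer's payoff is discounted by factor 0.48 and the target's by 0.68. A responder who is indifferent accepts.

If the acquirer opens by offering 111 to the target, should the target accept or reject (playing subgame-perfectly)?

Reject

Round 4 (the target proposes): the acquirer will accept anything ≥ 0, so the target offers 0 and keeps 200.
Round 3 (the acquirer proposes): the target can get 200 next round, worth 0.68 × 200 = 136 now; the acquirer offers that and keeps 64.
Round 2 (the target proposes): the acquirer can get 64 next round, worth 0.48 × 64 = 30.72 now, so the target offers 30.72, keeping 169.28.
So by rejecting in round 1, the target gets 169.28 next round, worth 0.68 × 169.28 = 115.1104 now.
Offer 111 < 115.1104, so the target rejects.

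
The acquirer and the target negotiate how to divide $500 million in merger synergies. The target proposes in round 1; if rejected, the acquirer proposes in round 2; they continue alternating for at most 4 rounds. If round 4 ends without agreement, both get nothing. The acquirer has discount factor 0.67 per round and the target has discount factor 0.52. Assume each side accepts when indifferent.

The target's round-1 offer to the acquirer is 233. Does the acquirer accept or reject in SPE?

Reject

Work out the acquirer's continuation value if the offer is rejected.
Round 4 (the acquirer proposes): rejection yields 0 for the target; the acquirer offers 0 and keeps 500.
Round 3 (the target proposes): the acquirer can get 500 next round, worth 0.67 × 500 = 335 now. The target offers 335 and keeps 500 − 335 = 165.
Round 2 (the acquirer proposes): the target can get 165 next round, worth 0.52 × 165 = 85.8 now. The acquirer offers 85.8 and keeps 500 − 85.8 = 414.2.
So by rejecting in round 1, the acquirer gets 414.2 next round, worth 0.67 × 414.2 = 277.514 now.
Offer 233 < 277.514, so the acquirer rejects.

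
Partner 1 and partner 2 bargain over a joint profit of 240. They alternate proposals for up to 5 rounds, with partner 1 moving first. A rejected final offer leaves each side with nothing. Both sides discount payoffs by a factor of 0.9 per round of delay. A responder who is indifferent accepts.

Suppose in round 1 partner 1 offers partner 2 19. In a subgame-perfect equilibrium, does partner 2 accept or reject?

Reject

Work out partner 2's continuation value if the offer is rejected.
Round 5 (partner 1 proposes): rejection yields 0 for partner 2; partner 1 offers 0 and keeps 240.
Round 4 (partner 2 proposes): partner 1 can get 240 next round, worth 0.9 × 240 = 216 now. Partner 2 offers 216 and keeps 240 − 216 = 24.
Round 3 (partner 1 proposes): partner 2 can get 24 next round, worth 0.9 × 24 = 21.6 now, so partner 1 offers 21.6, keeping 218.4.
Round 2 (partner 2 proposes): partner 1 can get 218.4 next round, worth 0.9 × 218.4 = 196.56 now; partner 2 offers that and keeps 43.44.
So by rejecting in round 1, partner 2 gets 43.44 next round, worth 0.9 × 43.44 = 39.096 now.
Offer 19 < 39.096, so partner 2 rejects.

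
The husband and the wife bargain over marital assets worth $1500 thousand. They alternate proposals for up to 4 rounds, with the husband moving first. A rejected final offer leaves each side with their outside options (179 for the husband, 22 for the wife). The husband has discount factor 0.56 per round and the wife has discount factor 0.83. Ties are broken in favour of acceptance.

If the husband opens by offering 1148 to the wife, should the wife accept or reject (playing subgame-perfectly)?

Accept

Round 4 (the wife proposes): the husband gets 179 if talks fail, so the wife offers 179 and keeps 1321.
Round 3 (the husband proposes): the wife can get 1321 next round, worth 0.83 × 1321 = 1096.43 now. The husband offers 1096.43 and keeps 1500 − 1096.43 = 403.57.
Round 2 (the wife proposes): the husband can get 403.57 next round, worth 0.56 × 403.57 = 225.9992 now; the wife offers that and keeps 1274.0008.
So by rejecting in round 1, the wife gets 1274.0008 next round, worth 0.83 × 1274.0008 = 1057.420664 now.
Offer 1148 ≥ 1057.420664, so the wife accepts.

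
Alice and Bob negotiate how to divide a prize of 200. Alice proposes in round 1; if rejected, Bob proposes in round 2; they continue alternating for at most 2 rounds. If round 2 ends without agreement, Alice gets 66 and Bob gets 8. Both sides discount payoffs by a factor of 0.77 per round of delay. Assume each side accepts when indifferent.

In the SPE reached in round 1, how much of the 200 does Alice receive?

96.82

By backward induction:
Round 2 (Bob proposes): Alice gets 66 if talks fail, so Bob offers 66 and keeps 134.
Round 1 (Alice proposes): Bob can get 134 next round, worth 0.77 × 134 = 103.18 now. Alice offers 103.18 and keeps 200 − 103.18 = 96.82.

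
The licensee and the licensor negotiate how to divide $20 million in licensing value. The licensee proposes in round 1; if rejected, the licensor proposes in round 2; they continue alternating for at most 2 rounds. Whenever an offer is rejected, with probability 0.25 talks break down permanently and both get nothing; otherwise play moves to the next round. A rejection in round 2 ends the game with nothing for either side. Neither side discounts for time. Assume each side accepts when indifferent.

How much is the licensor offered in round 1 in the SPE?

15

By backward induction:
Round 2 (the licensor proposes): rejection yields 0 for the licensee; the licensor offers 0 and keeps 20.
Round 1 (the licensee proposes): rejecting gives the licensor an expected 0.75 × 20 = 15. The licensee offers 15 and keeps 20 − 15 = 5.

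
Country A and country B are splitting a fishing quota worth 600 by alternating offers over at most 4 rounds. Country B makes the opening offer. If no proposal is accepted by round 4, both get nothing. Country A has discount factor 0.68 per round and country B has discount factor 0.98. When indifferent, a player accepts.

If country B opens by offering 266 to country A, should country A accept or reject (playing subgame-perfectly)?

Reject

Work out country A's continuation value if the offer is rejected.
Round 4 (country A proposes): country B will accept anything ≥ 0, so country A offers 0 and keeps 600.
Round 3 (country B proposes): country A can get 600 next round, worth 0.68 × 600 = 408 now. Country B offers 408 and keeps 600 − 408 = 192.
Round 2 (country A proposes): country B can get 192 next round, worth 0.98 × 192 = 188.16 now; country A offers that and keeps 411.84.
So by rejecting in round 1, country A gets 411.84 next round, worth 0.68 × 411.84 = 280.0512 now.
Offer 266 < 280.0512, so country A rejects.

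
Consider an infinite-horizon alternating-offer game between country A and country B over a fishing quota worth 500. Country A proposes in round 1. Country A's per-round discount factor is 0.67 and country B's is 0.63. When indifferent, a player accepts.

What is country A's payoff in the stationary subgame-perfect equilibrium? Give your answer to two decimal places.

Let x be country A's share when country A proposes and y be country B's share when country B proposes.
Country B accepts iff offered ≥ 0.63·y, so x = 500 − 0.63y. Symmetrically y = 500 − 0.67x.
Substituting: x = 500 − 0.63(500 − 0.67x), giving x(1 − 0.67·0.63) = 500(1 − 0.63).
So x = 500 × 0.37 / 0.5779 ≈ 320.1246, and country B receives 500 − x ≈ 179.8754.

320.12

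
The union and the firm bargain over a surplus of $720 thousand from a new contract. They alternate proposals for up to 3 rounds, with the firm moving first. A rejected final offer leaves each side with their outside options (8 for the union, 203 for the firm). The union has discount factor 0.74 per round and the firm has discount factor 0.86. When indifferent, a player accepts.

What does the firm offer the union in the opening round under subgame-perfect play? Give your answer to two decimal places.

79.68

Work backward from the last round.
Round 3 (the firm proposes): the union gets 8 if talks fail, so the firm offers 8 and keeps 712.
Round 2 (the union proposes): the firm can get 712 next round, worth 0.86 × 712 = 612.32 now. The union offers 612.32 and keeps 720 − 612.32 = 107.68.
Round 1 (the firm proposes): the union can get 107.68 next round, worth 0.74 × 107.68 = 79.6832 now, so the firm offers 79.6832, keeping 640.3168.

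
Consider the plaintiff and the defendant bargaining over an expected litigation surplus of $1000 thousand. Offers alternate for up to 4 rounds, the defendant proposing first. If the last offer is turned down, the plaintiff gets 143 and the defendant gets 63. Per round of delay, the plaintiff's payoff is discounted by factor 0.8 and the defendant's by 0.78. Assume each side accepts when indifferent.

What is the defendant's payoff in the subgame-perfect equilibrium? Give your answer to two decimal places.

356.25

Round 4 (the plaintiff proposes): the defendant gets 63 if talks fail, so the plaintiff offers 63 and keeps 937.
Round 3 (the defendant proposes): the plaintiff can get 937 next round, worth 0.8 × 937 = 749.6 now. The defendant offers 749.6 and keeps 1000 − 749.6 = 250.4.
Round 2 (the plaintiff proposes): the defendant can get 250.4 next round, worth 0.78 × 250.4 = 195.312 now; the plaintiff offers that and keeps 804.688.
Round 1 (the defendant proposes): the plaintiff can get 804.688 next round, worth 0.8 × 804.688 = 643.7504 now. The defendant offers 643.7504 and keeps 1000 − 643.7504 = 356.2496.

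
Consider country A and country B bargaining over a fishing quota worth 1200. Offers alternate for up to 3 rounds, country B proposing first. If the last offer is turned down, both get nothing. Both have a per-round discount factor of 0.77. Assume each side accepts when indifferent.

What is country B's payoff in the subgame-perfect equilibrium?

Round 3 (country B proposes): rejection yields 0 for country A; country B offers 0 and keeps 1200.
Round 2 (country A proposes): country B can get 1200 next round, worth 0.77 × 1200 = 924 now; country A offers that and keeps 276.
Round 1 (country B proposes): country A can get 276 next round, worth 0.77 × 276 = 212.52 now, so country B offers 212.52, keeping 987.48.

987.48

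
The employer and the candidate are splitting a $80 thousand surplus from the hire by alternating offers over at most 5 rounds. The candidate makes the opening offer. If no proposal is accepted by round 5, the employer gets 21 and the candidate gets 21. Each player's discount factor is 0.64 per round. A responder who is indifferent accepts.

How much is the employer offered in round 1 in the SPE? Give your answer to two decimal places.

29.50

By backward induction:
Round 5 (the candidate proposes): the employer gets 21 if talks fail, so the candidate offers 21 and keeps 59.
Round 4 (the employer proposes): the candidate can get 59 next round, worth 0.64 × 59 = 37.76 now, so the employer offers 37.76, keeping 42.24.
Round 3 (the candidate proposes): the employer can get 42.24 next round, worth 0.64 × 42.24 = 27.0336 now. The candidate offers 27.0336 and keeps 80 − 27.0336 = 52.9664.
Round 2 (the employer proposes): the candidate can get 52.9664 next round, worth 0.64 × 52.9664 = 33.898496 now; the employer offers that and keeps 46.101504.
Round 1 (the candidate proposes): the employer can get 46.101504 next round, worth 0.64 × 46.101504 = 29.50496256 now, so the candidate offers 29.50496256, keeping 50.49503744.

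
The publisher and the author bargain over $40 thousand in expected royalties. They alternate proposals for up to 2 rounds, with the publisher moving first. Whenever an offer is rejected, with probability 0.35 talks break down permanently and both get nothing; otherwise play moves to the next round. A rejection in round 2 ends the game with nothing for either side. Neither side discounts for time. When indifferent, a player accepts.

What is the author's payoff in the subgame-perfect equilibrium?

Round 2 (the author proposes): the publisher will accept anything ≥ 0, so the author offers 0 and keeps 40.
Round 1 (the publisher proposes): rejecting gives the author an expected 0.65 × 40 = 26. The publisher offers 26 and keeps 40 − 26 = 14.

26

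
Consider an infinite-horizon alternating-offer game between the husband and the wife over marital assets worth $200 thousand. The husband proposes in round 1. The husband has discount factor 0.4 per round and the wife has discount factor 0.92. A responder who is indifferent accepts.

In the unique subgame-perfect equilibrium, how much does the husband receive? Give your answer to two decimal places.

Let x be the husband's share when the husband proposes and y be the wife's share when the wife proposes.
The wife accepts iff offered ≥ 0.92·y, so x = 200 − 0.92y. Symmetrically y = 200 − 0.4x.
Substituting: x = 200 − 0.92(200 − 0.4x), giving x(1 − 0.4·0.92) = 200(1 − 0.92).
So x = 200 × 0.08 / 0.632 ≈ 25.3165, and the wife receives 200 − x ≈ 174.6835.

25.32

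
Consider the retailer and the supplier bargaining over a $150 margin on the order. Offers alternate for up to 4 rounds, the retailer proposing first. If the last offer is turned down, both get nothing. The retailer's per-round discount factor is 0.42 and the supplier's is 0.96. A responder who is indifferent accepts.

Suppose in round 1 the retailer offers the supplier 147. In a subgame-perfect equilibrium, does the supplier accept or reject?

Work out the supplier's continuation value if the offer is rejected.
Round 4 (the supplier proposes): the retailer will accept anything ≥ 0, so the supplier offers 0 and keeps 150.
Round 3 (the retailer proposes): the supplier can get 150 next round, worth 0.96 × 150 = 144 now, so the retailer offers 144, keeping 6.
Round 2 (the supplier proposes): the retailer can get 6 next round, worth 0.42 × 6 = 2.52 now. The supplier offers 2.52 and keeps 150 − 2.52 = 147.48.
So by rejecting in round 1, the supplier gets 147.48 next round, worth 0.96 × 147.48 = 141.5808 now.
Offer 147 ≥ 141.5808, so the supplier accepts.

Accept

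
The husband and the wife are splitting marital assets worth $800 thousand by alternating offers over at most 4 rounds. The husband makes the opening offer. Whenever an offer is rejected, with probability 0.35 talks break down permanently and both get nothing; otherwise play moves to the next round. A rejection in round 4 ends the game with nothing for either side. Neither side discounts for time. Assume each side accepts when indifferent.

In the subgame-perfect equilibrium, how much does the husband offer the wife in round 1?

Round 4 (the wife proposes): the husband will accept anything ≥ 0, so the wife offers 0 and keeps 800.
Round 3 (the husband proposes): rejecting gives the wife an expected 0.65 × 800 = 520. The husband offers 520 and keeps 800 − 520 = 280.
Round 2 (the wife proposes): rejecting gives the husband an expected 0.65 × 280 = 182; the wife offers that and keeps 618.
Round 1 (the husband proposes): rejecting gives the wife an expected 0.65 × 618 = 401.7; the husband offers that and keeps 398.3.

401.7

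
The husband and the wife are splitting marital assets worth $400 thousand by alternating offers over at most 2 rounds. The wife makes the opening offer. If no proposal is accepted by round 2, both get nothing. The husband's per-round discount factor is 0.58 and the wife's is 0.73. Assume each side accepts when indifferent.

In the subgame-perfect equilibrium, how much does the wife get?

168

Round 2 (the husband proposes): rejection yields 0 for the wife; the husband offers 0 and keeps 400.
Round 1 (the wife proposes): the husband can get 400 next round, worth 0.58 × 400 = 232 now, so the wife offers 232, keeping 168.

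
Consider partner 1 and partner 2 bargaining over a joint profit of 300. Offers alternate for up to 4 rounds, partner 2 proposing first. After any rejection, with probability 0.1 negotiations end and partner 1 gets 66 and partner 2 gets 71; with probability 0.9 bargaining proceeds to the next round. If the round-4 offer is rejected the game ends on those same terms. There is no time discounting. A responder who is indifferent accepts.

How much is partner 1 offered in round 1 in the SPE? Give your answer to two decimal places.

Round 4 (partner 1 proposes): partner 2 gets 71 if talks fail, so partner 1 offers 71 and keeps 229.
Round 3 (partner 2 proposes): rejecting gives partner 1 an expected 0.9 × 229 + 0.1 × 66 = 212.7; partner 2 offers that and keeps 87.3.
Round 2 (partner 1 proposes): rejecting gives partner 2 an expected 0.9 × 87.3 + 0.1 × 71 = 85.67; partner 1 offers that and keeps 214.33.
Round 1 (partner 2 proposes): rejecting gives partner 1 an expected 0.9 × 214.33 + 0.1 × 66 = 199.497; partner 2 offers that and keeps 100.503.

199.50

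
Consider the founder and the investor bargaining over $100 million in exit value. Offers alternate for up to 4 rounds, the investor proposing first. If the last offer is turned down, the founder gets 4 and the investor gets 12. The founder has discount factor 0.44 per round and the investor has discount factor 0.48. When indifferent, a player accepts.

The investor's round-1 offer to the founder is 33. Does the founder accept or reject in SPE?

Work out the founder's continuation value if the offer is rejected.
Round 4 (the founder proposes): the investor gets 12 if talks fail, so the founder offers 12 and keeps 88.
Round 3 (the investor proposes): the founder can get 88 next round, worth 0.44 × 88 = 38.72 now, so the investor offers 38.72, keeping 61.28.
Round 2 (the founder proposes): the investor can get 61.28 next round, worth 0.48 × 61.28 = 29.4144 now, so the founder offers 29.4144, keeping 70.5856.
So by rejecting in round 1, the founder gets 70.5856 next round, worth 0.44 × 70.5856 = 31.057664 now.
Offer 33 ≥ 31.057664, so the founder accepts.

Accept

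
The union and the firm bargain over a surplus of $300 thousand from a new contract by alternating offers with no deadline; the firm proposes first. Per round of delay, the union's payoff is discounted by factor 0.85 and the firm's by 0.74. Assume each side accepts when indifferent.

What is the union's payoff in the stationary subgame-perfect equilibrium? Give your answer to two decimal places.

In a stationary SPE each proposer offers the other exactly their discounted continuation value.
If the firm keeps x when proposing and the union keeps y when proposing, then x = 300 − 0.85y and y = 300 − 0.74x.
Solving: x = 300(1 − 0.85) / (1 − 0.74·0.85) = 45 / 0.371 ≈ 121.2938.
The union gets 300 − 121.2938 ≈ 178.7062.

178.71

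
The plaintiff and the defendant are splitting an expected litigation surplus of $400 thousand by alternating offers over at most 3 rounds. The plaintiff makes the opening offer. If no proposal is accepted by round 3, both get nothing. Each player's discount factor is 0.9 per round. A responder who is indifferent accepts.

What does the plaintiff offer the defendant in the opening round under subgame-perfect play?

36

Round 3 (the plaintiff proposes): rejection yields 0 for the defendant; the plaintiff offers 0 and keeps 400.
Round 2 (the defendant proposes): the plaintiff can get 400 next round, worth 0.9 × 400 = 360 now; the defendant offers that and keeps 40.
Round 1 (the plaintiff proposes): the defendant can get 40 next round, worth 0.9 × 40 = 36 now, so the plaintiff offers 36, keeping 364.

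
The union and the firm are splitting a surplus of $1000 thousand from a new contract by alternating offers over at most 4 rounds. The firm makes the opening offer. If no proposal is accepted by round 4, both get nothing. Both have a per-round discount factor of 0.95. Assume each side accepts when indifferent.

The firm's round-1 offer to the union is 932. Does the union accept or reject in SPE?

Accept

Round 4 (the union proposes): rejection yields 0 for the firm; the union offers 0 and keeps 1000.
Round 3 (the firm proposes): the union can get 1000 next round, worth 0.95 × 1000 = 950 now. The firm offers 950 and keeps 1000 − 950 = 50.
Round 2 (the union proposes): the firm can get 50 next round, worth 0.95 × 50 = 47.5 now. The union offers 47.5 and keeps 1000 − 47.5 = 952.5.
So by rejecting in round 1, the union gets 952.5 next round, worth 0.95 × 952.5 = 904.875 now.
Offer 932 ≥ 904.875, so the union accepts.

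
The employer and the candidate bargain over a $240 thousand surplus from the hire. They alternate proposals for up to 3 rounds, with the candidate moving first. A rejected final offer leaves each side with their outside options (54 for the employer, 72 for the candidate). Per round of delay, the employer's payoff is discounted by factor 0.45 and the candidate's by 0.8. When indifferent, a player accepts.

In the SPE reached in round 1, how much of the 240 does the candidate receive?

198.96

Round 3 (the candidate proposes): the employer gets 54 if talks fail, so the candidate offers 54 and keeps 186.
Round 2 (the employer proposes): the candidate can get 186 next round, worth 0.8 × 186 = 148.8 now. The employer offers 148.8 and keeps 240 − 148.8 = 91.2.
Round 1 (the candidate proposes): the employer can get 91.2 next round, worth 0.45 × 91.2 = 41.04 now, so the candidate offers 41.04, keeping 198.96.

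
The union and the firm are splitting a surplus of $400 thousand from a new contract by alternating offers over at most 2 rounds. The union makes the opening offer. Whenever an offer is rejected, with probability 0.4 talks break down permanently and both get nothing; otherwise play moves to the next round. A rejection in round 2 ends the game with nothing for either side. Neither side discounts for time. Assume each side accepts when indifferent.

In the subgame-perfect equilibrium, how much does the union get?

By backward induction:
Round 2 (the firm proposes): rejection yields 0 for the union; the firm offers 0 and keeps 400.
Round 1 (the union proposes): rejecting gives the firm an expected 0.6 × 400 = 240, so the union offers 240, keeping 160.

160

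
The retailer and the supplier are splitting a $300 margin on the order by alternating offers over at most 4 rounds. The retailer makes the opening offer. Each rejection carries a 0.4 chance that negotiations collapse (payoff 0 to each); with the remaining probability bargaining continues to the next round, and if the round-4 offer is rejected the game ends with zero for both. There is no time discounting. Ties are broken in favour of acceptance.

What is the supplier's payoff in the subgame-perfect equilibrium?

136.8

By backward induction:
Round 4 (the supplier proposes): the retailer will accept anything ≥ 0, so the supplier offers 0 and keeps 300.
Round 3 (the retailer proposes): rejecting gives the supplier an expected 0.6 × 300 = 180. The retailer offers 180 and keeps 300 − 180 = 120.
Round 2 (the supplier proposes): rejecting gives the retailer an expected 0.6 × 120 = 72. The supplier offers 72 and keeps 300 − 72 = 228.
Round 1 (the retailer proposes): rejecting gives the supplier an expected 0.6 × 228 = 136.8. The retailer offers 136.8 and keeps 300 − 136.8 = 163.2.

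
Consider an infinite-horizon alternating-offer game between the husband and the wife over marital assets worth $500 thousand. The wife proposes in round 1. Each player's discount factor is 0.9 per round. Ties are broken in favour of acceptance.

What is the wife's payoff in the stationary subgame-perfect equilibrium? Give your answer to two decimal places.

263.16

When the wife proposes, the husband accepts any offer worth at least 0.9 times what the husband would get by proposing next round; and vice versa.
This gives x = 500 − 0.9y and y = 500 − 0.9x, where x and y are each side's share when it proposes.
Hence (1 − 0.9·0.9)x = 500(1 − 0.9), i.e. 0.19·x = 50.
x ≈ 263.1579; the husband's share is 500 − x ≈ 236.8421.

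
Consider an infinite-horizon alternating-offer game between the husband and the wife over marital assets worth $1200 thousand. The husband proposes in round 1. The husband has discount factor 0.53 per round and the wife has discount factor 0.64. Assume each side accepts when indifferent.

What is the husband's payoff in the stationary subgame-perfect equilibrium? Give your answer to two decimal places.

653.75

When the husband proposes, the wife accepts any offer worth at least 0.64 times what the wife would get by proposing next round; and vice versa.
This gives x = 1200 − 0.64y and y = 1200 − 0.53x, where x and y are each side's share when it proposes.
Hence (1 − 0.64·0.53)x = 1200(1 − 0.64), i.e. 0.6608·x = 432.
x ≈ 653.7530; the wife's share is 1200 − x ≈ 546.2470.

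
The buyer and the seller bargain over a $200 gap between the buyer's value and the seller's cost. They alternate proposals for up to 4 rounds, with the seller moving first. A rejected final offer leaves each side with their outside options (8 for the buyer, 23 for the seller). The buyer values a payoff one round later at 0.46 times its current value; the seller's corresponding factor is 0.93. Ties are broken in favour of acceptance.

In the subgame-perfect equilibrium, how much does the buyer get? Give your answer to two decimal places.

Round 4 (the buyer proposes): the seller gets 23 if talks fail, so the buyer offers 23 and keeps 177.
Round 3 (the seller proposes): the buyer can get 177 next round, worth 0.46 × 177 = 81.42 now; the seller offers that and keeps 118.58.
Round 2 (the buyer proposes): the seller can get 118.58 next round, worth 0.93 × 118.58 = 110.2794 now. The buyer offers 110.2794 and keeps 200 − 110.2794 = 89.7206.
Round 1 (the seller proposes): the buyer can get 89.7206 next round, worth 0.46 × 89.7206 = 41.271476 now; the seller offers that and keeps 158.728524.

41.27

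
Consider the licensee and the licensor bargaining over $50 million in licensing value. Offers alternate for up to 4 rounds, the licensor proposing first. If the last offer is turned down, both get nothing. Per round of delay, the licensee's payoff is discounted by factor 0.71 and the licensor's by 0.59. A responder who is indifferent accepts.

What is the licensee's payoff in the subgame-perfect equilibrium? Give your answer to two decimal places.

29.43

Solve by backward induction from round 4.
Round 4 (the licensee proposes): rejection yields 0 for the licensor; the licensee offers 0 and keeps 50.
Round 3 (the licensor proposes): the licensee can get 50 next round, worth 0.71 × 50 = 35.5 now, so the licensor offers 35.5, keeping 14.5.
Round 2 (the licensee proposes): the licensor can get 14.5 next round, worth 0.59 × 14.5 = 8.555 now; the licensee offers that and keeps 41.445.
Round 1 (the licensor proposes): the licensee can get 41.445 next round, worth 0.71 × 41.445 = 29.42595 now, so the licensor offers 29.42595, keeping 20.57405.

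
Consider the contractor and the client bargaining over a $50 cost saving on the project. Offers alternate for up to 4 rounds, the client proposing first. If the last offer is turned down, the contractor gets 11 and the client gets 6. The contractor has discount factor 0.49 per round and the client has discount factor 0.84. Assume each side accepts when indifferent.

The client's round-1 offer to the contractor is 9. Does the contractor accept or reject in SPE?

Reject

Round 4 (the contractor proposes): the client gets 6 if talks fail, so the contractor offers 6 and keeps 44.
Round 3 (the client proposes): the contractor can get 44 next round, worth 0.49 × 44 = 21.56 now. The client offers 21.56 and keeps 50 − 21.56 = 28.44.
Round 2 (the contractor proposes): the client can get 28.44 next round, worth 0.84 × 28.44 = 23.8896 now. The contractor offers 23.8896 and keeps 50 − 23.8896 = 26.1104.
So by rejecting in round 1, the contractor gets 26.1104 next round, worth 0.49 × 26.1104 = 12.794096 now.
Offer 9 < 12.794096, so the contractor rejects.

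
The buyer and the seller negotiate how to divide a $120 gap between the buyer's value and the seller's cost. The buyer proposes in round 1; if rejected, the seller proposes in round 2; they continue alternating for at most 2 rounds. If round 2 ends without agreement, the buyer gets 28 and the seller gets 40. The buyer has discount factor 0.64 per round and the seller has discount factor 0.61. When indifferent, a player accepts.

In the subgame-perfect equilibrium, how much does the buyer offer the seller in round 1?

56.12

Round 2 (the seller proposes): the buyer gets 28 if talks fail, so the seller offers 28 and keeps 92.
Round 1 (the buyer proposes): the seller can get 92 next round, worth 0.61 × 92 = 56.12 now, so the buyer offers 56.12, keeping 63.88.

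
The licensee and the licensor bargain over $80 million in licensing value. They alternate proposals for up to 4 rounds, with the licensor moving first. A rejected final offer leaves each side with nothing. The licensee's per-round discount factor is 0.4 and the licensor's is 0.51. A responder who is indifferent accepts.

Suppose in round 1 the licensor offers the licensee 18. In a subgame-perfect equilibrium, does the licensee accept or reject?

Work out the licensee's continuation value if the offer is rejected.
Round 4 (the licensee proposes): the licensor will accept anything ≥ 0, so the licensee offers 0 and keeps 80.
Round 3 (the licensor proposes): the licensee can get 80 next round, worth 0.4 × 80 = 32 now, so the licensor offers 32, keeping 48.
Round 2 (the licensee proposes): the licensor can get 48 next round, worth 0.51 × 48 = 24.48 now, so the licensee offers 24.48, keeping 55.52.
So by rejecting in round 1, the licensee gets 55.52 next round, worth 0.4 × 55.52 = 22.208 now.
Offer 18 < 22.208, so the licensee rejects.

Reject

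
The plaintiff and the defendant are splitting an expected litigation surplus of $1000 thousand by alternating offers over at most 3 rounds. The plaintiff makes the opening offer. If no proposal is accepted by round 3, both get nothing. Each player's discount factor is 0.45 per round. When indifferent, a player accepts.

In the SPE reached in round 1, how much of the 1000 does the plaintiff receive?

752.5

Round 3 (the plaintiff proposes): rejection yields 0 for the defendant; the plaintiff offers 0 and keeps 1000.
Round 2 (the defendant proposes): the plaintiff can get 1000 next round, worth 0.45 × 1000 = 450 now, so the defendant offers 450, keeping 550.
Round 1 (the plaintiff proposes): the defendant can get 550 next round, worth 0.45 × 550 = 247.5 now. The plaintiff offers 247.5 and keeps 1000 − 247.5 = 752.5.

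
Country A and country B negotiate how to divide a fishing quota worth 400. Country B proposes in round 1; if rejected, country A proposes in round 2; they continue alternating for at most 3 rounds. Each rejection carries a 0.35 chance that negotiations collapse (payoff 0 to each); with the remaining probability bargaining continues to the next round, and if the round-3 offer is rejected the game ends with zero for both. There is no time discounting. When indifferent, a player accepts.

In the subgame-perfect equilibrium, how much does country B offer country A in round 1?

91

By backward induction:
Round 3 (country B proposes): rejection yields 0 for country A; country B offers 0 and keeps 400.
Round 2 (country A proposes): rejecting gives country B an expected 0.65 × 400 = 260; country A offers that and keeps 140.
Round 1 (country B proposes): rejecting gives country A an expected 0.65 × 140 = 91. Country B offers 91 and keeps 400 − 91 = 309.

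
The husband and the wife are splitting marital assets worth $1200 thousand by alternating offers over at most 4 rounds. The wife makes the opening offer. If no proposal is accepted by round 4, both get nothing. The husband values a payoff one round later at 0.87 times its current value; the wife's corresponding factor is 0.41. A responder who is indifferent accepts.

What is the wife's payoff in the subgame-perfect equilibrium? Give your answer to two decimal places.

By backward induction:
Round 4 (the husband proposes): the wife will accept anything ≥ 0, so the husband offers 0 and keeps 1200.
Round 3 (the wife proposes): the husband can get 1200 next round, worth 0.87 × 1200 = 1044 now, so the wife offers 1044, keeping 156.
Round 2 (the husband proposes): the wife can get 156 next round, worth 0.41 × 156 = 63.96 now, so the husband offers 63.96, keeping 1136.04.
Round 1 (the wife proposes): the husband can get 1136.04 next round, worth 0.87 × 1136.04 = 988.3548 now, so the wife offers 988.3548, keeping 211.6452.

211.65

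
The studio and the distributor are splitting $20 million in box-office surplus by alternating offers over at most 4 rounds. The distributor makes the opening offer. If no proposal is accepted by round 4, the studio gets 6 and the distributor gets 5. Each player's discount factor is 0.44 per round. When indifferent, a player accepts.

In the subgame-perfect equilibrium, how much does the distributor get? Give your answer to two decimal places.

Round 4 (the studio proposes): the distributor gets 5 if talks fail, so the studio offers 5 and keeps 15.
Round 3 (the distributor proposes): the studio can get 15 next round, worth 0.44 × 15 = 6.6 now. The distributor offers 6.6 and keeps 20 − 6.6 = 13.4.
Round 2 (the studio proposes): the distributor can get 13.4 next round, worth 0.44 × 13.4 = 5.896 now. The studio offers 5.896 and keeps 20 − 5.896 = 14.104.
Round 1 (the distributor proposes): the studio can get 14.104 next round, worth 0.44 × 14.104 = 6.20576 now. The distributor offers 6.20576 and keeps 20 − 6.20576 = 13.79424.

13.79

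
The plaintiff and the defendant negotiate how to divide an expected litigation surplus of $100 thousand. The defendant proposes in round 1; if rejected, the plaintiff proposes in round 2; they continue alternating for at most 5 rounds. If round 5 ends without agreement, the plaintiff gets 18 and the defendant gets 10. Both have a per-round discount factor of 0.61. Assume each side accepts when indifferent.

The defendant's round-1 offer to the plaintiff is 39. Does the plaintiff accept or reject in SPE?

Round 5 (the defendant proposes): the plaintiff gets 18 if talks fail, so the defendant offers 18 and keeps 82.
Round 4 (the plaintiff proposes): the defendant can get 82 next round, worth 0.61 × 82 = 50.02 now; the plaintiff offers that and keeps 49.98.
Round 3 (the defendant proposes): the plaintiff can get 49.98 next round, worth 0.61 × 49.98 = 30.4878 now; the defendant offers that and keeps 69.5122.
Round 2 (the plaintiff proposes): the defendant can get 69.5122 next round, worth 0.61 × 69.5122 = 42.402442 now. The plaintiff offers 42.402442 and keeps 100 − 42.402442 = 57.597558.
So by rejecting in round 1, the plaintiff gets 57.597558 next round, worth 0.61 × 57.597558 = 35.13451038 now.
Offer 39 ≥ 35.13451038, so the plaintiff accepts.

Accept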